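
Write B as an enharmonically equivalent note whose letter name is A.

Plain A sits 2 semitones below B, so on the letter A the same pitch needs a double sharp: A##.

A##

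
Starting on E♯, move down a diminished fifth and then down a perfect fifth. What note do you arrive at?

D##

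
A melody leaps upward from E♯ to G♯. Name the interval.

minor third

Counting letters E–F–G gives a third.
E#→G# = 3 semitones, 1 narrower than the major third (4), so minor.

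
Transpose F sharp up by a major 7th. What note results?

A seventh above F lands on the letter E.
A major seventh spans 11 semitones, so F# moves to pitch class 5. On the letter E that is E#.

E#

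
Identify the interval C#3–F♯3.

Counting letters C–D–E–F gives a fourth.
C#→F# = 5 semitones, exactly the perfect fourth.

perfect fourth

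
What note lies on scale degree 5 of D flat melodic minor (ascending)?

Ab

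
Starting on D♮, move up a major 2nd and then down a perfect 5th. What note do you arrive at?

A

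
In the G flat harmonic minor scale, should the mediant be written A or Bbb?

Each scale degree takes a distinct letter name. Degree 3 of a scale on G must use the letter B.
Bbb and A are enharmonically the same pitch, but only Bbb uses the letter B, so it is the correct spelling here.

Bbb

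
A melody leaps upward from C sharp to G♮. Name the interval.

diminished fifth

The letter names run C→G, a span of 4 letter steps, so the interval is some kind of fifth.
C# to G is 6 semitones. A perfect fifth is 7, so 6 makes it diminished.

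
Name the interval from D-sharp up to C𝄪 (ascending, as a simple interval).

Counting letters D–E–F–G–A–B–C gives a seventh.
D#→C## = 11 semitones, exactly the major seventh.

major seventh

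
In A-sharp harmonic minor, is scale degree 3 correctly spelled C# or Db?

Each scale degree takes a distinct letter name. Degree 3 of a scale on A must use the letter C.
C# and Db are enharmonically the same pitch, but only C# uses the letter C, so it is the correct spelling here.

C#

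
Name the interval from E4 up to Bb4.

diminished fifth

Counting letters E–F–G–A–B gives a fifth.
E→Bb = 6 semitones, 1 narrower than the perfect fifth (7), so diminished.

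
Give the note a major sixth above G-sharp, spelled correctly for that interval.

E#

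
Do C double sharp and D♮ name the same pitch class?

Yes

C## = pitch class 2 and D = pitch class 2 — the same pitch class, so they are enharmonic equivalents.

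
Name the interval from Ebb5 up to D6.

Counting letters E–F–G–A–B–C–D gives a seventh.
Ebb→D = 12 semitones, 1 wider than the major seventh (11), so augmented.

augmented seventh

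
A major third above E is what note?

G#

A third above E lands on the letter G.
A major third spans 4 semitones, so E moves to pitch class 8. On the letter G that is G#.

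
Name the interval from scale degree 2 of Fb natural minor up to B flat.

major third

Scale degree 2 of Fb natural minor is Gb.
Gb up to Bb: letters G→B make it a third; 4 semitones makes it major.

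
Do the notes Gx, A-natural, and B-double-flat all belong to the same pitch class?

Yes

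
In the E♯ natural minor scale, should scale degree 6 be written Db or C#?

C#

Each scale degree takes a distinct letter name. Degree 6 of a scale on E must use the letter C.
C# and Db are enharmonically the same pitch, but only C# uses the letter C, so it is the correct spelling here.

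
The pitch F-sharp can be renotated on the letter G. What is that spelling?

Gb

Plain G sits 1 semitone above F#, so on the letter G the same pitch needs a flat: Gb.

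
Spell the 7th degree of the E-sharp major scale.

D##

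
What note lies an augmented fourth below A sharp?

A fourth below A lands on the letter E.
An augmented fourth spans 6 semitones, so A# moves to pitch class 4. On the letter E that is E.

E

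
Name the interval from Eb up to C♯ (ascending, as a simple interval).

augmented sixth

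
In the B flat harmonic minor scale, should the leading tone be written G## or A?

Each scale degree takes a distinct letter name. Degree 7 of a scale on B must use the letter A.
A and G## are enharmonically the same pitch, but only A uses the letter A, so it is the correct spelling here.

A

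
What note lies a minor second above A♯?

A second above A lands on the letter B.
A minor second spans 1 semitone, so A# moves to pitch class 11. On the letter B that is B.

B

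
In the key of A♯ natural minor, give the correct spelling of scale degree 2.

Degree 2 takes the letter 1 step above A, which is B.
In natural minor, degree 2 sits 2 semitones above the tonic. A# + 2 semitones is pitch class 0, spelled on B as B#.

B#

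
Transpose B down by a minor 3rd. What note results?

G#

B down a major third is G, so the target letter is G.
From B, a minor third is 3 semitones down: G#.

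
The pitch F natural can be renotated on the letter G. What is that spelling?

Gbb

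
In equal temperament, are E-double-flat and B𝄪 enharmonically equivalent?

No

Ebb is pitch class 2; B## is pitch class 1.
The pitch classes differ (2 vs. 1), so they are not enharmonic equivalents.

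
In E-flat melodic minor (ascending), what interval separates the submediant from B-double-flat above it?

The submediant of Eb melodic minor (ascending) is C.
C up to Bbb: letters C→B make it a seventh; 9 semitones makes it diminished.

diminished seventh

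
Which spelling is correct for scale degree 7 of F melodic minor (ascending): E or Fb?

E

Each scale degree takes a distinct letter name. Degree 7 of a scale on F must use the letter E.
E and Fb are enharmonically the same pitch, but only E uses the letter E, so it is the correct spelling here.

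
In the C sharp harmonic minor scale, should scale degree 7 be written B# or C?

B#

Each scale degree takes a distinct letter name. Degree 7 of a scale on C must use the letter B.
B# and C are enharmonically the same pitch, but only B# uses the letter B, so it is the correct spelling here.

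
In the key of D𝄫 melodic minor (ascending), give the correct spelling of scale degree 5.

Abb

The Dbb melodic minor (ascending) scale runs Dbb Ebb Fbb Gbb Abb Bbb Cb.
Degree 5 is Abb.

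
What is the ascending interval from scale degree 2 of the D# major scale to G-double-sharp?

major third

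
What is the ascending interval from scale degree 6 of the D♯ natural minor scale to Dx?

augmented third

Scale degree 6 of D# natural minor is B.
B up to D##: letters B→D make it a third; 5 semitones makes it augmented.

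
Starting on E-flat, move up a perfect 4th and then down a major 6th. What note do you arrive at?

A perfect fourth up from Eb is Ab (letter A, 5 semitones up).
A major sixth down from Ab is Cb (letter C, 9 semitones down).

Cb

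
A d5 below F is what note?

A fifth below F lands on the letter B.
A diminished fifth spans 6 semitones, so F moves to pitch class 11. On the letter B that is B.

B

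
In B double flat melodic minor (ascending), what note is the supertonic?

Degree 2 takes the letter 1 step above B, which is C.
In melodic minor (ascending), degree 2 sits 2 semitones above the tonic. Bbb + 2 semitones is pitch class 11, spelled on C as Cb.

Cb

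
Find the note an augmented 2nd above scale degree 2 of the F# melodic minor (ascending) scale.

Scale degree 2 of F# melodic minor (ascending) is G#.
An augmented second (3 semitones) above G# lands on the letter A, giving A##.

A##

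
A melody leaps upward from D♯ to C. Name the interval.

diminished seventh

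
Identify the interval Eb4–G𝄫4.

The letter names run E→G, a span of 2 letter steps, so the interval is some kind of third.
Eb to Gbb is 2 semitones. A major third is 4, so 2 makes it diminished.

diminished third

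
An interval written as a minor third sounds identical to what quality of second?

augmented

A minor third spans 3 semitones.
A second spanning 3 semitones is augmented (the major second is 2).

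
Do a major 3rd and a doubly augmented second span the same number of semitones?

Yes

A major third spans 4 semitones; a doubly augmented second spans 4.
They are enharmonically equivalent.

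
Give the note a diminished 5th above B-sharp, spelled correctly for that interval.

F#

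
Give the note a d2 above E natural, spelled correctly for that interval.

E up a major second is F#, so the target letter is F.
From E, a diminished second is 0 semitones up: Fb.

Fb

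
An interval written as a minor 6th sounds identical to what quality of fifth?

augmented

A minor sixth spans 8 semitones.
A fifth spanning 8 semitones is augmented (the perfect fifth is 7).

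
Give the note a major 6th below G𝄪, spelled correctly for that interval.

G down a major sixth is Bb, so the target letter is B.
From G##, a major sixth is 9 semitones down: B#.

B#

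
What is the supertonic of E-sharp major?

The E# major scale runs E# F## G## A# B# C## D##.
Degree 2 is F##.

F##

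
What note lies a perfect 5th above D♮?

A fifth above D lands on the letter A.
A perfect fifth spans 7 semitones, so D moves to pitch class 9. On the letter A that is A.

A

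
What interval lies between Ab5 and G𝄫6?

Counting letters A–B–C–D–E–F–G gives a seventh.
Ab→Gbb = 9 semitones, 2 narrower than the major seventh (11), so diminished.

diminished seventh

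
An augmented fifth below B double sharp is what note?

E#

B down a perfect fifth is E, so the target letter is E.
From B##, an augmented fifth is 8 semitones down: E#.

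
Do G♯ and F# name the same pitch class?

No

G# is pitch class 8; F# is pitch class 6.
The pitch classes differ (8 vs. 6), so they are not enharmonic equivalents.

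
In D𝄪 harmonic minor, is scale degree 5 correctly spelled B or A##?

Each scale degree takes a distinct letter name. Degree 5 of a scale on D must use the letter A.
A## and B are enharmonically the same pitch, but only A## uses the letter A, so it is the correct spelling here.

A##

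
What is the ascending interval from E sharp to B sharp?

The letter names run E→B, a span of 4 letter steps, so the interval is some kind of fifth.
E# to B# is 7 semitones. A perfect fifth is 7, so 7 makes it perfect.

perfect fifth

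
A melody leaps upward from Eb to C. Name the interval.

major sixth

The letter names run E→C, a span of 5 letter steps, so the interval is some kind of sixth.
Eb to C is 9 semitones. A major sixth is 9, so 9 makes it major.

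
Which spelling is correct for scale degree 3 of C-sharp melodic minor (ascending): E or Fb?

E

Each scale degree takes a distinct letter name. Degree 3 of a scale on C must use the letter E.
E and Fb are enharmonically the same pitch, but only E uses the letter E, so it is the correct spelling here.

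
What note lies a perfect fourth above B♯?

B up a perfect fourth is E, so the target letter is E.
From B#, a perfect fourth is 5 semitones up: E#.

E#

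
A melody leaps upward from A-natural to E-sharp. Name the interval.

The letter names run A→E, a span of 4 letter steps, so the interval is some kind of fifth.
A to E# is 8 semitones. A perfect fifth is 7, so 8 makes it augmented.

augmented fifth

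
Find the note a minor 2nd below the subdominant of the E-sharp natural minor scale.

The subdominant of E# natural minor is A#.
A minor second (1 semitone) below A# lands on the letter G, giving G##.

G##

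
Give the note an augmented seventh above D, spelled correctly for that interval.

A seventh above D lands on the letter C.
An augmented seventh spans 12 semitones, so D moves to pitch class 2. On the letter C that is C##.

C##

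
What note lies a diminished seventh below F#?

F down a major seventh is Gb, so the target letter is G.
From F#, a diminished seventh is 9 semitones down: G##.

G##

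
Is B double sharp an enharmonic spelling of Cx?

Two spellings are enharmonically equivalent only if they share a pitch class.
Here B## → 1, C## → 2; 1 ≠ 2, so they are not.

No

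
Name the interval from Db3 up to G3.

augmented fourth

The letter names run D→G, a span of 3 letter steps, so the interval is some kind of fourth.
Db to G is 6 semitones. A perfect fourth is 5, so 6 makes it augmented.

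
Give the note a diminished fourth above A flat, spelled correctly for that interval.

Dbb

A fourth above A lands on the letter D.
A diminished fourth spans 4 semitones, so Ab moves to pitch class 0. On the letter D that is Dbb.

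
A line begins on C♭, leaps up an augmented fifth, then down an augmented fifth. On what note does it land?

An augmented fifth up from Cb is G (letter G, 8 semitones up).
An augmented fifth down from G is Cb (letter C, 8 semitones down).

Cb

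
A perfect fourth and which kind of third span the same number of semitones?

A perfect fourth spans 5 semitones.
A third spanning 5 semitones is augmented (the major third is 4).

augmented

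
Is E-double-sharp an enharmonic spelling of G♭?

Yes

E## is pitch class 6; Gb is pitch class 6.
All spellings map to pitch class 6, so they are enharmonically equivalent.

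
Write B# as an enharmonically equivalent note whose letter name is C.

C

Plain C sits at the same pitch as B#, so on the letter C the same pitch needs a natural: C.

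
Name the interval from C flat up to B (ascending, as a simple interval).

Counting letters C–D–E–F–G–A–B gives a seventh.
Cb→B = 12 semitones, 1 wider than the major seventh (11), so augmented.

augmented seventh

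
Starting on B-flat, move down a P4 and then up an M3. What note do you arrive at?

A

A perfect fourth down from Bb is F (letter F, 5 semitones down).
A major third up from F is A (letter A, 4 semitones up).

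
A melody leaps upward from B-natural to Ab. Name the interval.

The letter names run B→A, a span of 6 letter steps, so the interval is some kind of seventh.
B to Ab is 9 semitones. A major seventh is 11, so 9 makes it diminished.

diminished seventh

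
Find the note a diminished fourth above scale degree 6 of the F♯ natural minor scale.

Gb

Scale degree 6 of F# natural minor is D.
A diminished fourth (4 semitones) above D lands on the letter G, giving Gb.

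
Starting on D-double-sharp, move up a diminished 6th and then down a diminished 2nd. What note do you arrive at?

A##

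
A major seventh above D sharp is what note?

C##

D up a major seventh is C#, so the target letter is C.
From D#, a major seventh is 11 semitones up: C##.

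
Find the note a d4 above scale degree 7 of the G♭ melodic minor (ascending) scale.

Bbb

Scale degree 7 of Gb melodic minor (ascending) is F.
A diminished fourth (4 semitones) above F lands on the letter B, giving Bbb.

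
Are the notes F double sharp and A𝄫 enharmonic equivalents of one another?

F## = pitch class 7 and Abb = pitch class 7 — the same pitch class, so they are enharmonic equivalents.

Yes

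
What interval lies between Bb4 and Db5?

minor third

Counting letters B–C–D gives a third.
Bb→Db = 3 semitones, 1 narrower than the major third (4), so minor.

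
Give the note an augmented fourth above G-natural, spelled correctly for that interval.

A fourth above G lands on the letter C.
An augmented fourth spans 6 semitones, so G moves to pitch class 1. On the letter C that is C#.

C#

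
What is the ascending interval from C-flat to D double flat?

minor second

The letter names run C→D, a span of 1 letter step, so the interval is some kind of second.
Cb to Dbb is 1 semitone. A major second is 2, so 1 makes it minor.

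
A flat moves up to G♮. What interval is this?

The letter names run A→G, a span of 6 letter steps, so the interval is some kind of seventh.
Ab to G is 11 semitones. A major seventh is 11, so 11 makes it major.

major seventh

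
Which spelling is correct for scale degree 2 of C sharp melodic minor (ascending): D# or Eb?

Each scale degree takes a distinct letter name. Degree 2 of a scale on C must use the letter D.
D# and Eb are enharmonically the same pitch, but only D# uses the letter D, so it is the correct spelling here.

D#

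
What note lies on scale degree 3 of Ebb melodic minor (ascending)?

The Ebb melodic minor (ascending) scale runs Ebb Fb Gbb Abb Bbb Cb Db.
Degree 3 is Gbb.

Gbb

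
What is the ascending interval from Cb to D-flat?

The letter names run C→D, a span of 1 letter step, so the interval is some kind of second.
Cb to Db is 2 semitones. A major second is 2, so 2 makes it major.

major second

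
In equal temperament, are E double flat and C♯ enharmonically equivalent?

No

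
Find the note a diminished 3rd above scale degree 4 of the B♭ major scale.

Gbb

Scale degree 4 of Bb major is Eb.
A diminished third (2 semitones) above Eb lands on the letter G, giving Gbb.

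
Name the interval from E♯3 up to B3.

diminished fifth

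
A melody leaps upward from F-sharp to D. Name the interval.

Counting letters F–G–A–B–C–D gives a sixth.
F#→D = 8 semitones, 1 narrower than the major sixth (9), so minor.

minor sixth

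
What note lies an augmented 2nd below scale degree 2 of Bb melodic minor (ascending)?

Scale degree 2 of Bb melodic minor (ascending) is C.
An augmented second (3 semitones) below C lands on the letter B, giving Bbb.

Bbb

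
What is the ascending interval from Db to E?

augmented second

The letter names run D→E, a span of 1 letter step, so the interval is some kind of second.
Db to E is 3 semitones. A major second is 2, so 3 makes it augmented.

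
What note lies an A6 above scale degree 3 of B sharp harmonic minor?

Scale degree 3 of B# harmonic minor is D#.
An augmented sixth (10 semitones) above D# lands on the letter B, giving B##.

B##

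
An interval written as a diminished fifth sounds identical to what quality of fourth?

A diminished fifth spans 6 semitones.
A fourth spanning 6 semitones is augmented (the perfect fourth is 5).

augmented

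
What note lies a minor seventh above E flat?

Db

A seventh above E lands on the letter D.
A minor seventh spans 10 semitones, so Eb moves to pitch class 1. On the letter D that is Db.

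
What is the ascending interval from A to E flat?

diminished fifth

The letter names run A→E, a span of 4 letter steps, so the interval is some kind of fifth.
A to Eb is 6 semitones. A perfect fifth is 7, so 6 makes it diminished.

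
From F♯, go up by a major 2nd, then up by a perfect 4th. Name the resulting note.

A major second up from F# is G# (letter G, 2 semitones up).
A perfect fourth up from G# is C# (letter C, 5 semitones up).

C#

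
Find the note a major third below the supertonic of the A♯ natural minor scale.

The supertonic of A# natural minor is B#.
A major third (4 semitones) below B# lands on the letter G, giving G#.

G#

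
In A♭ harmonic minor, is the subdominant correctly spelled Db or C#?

Each scale degree takes a distinct letter name. Degree 4 of a scale on A must use the letter D.
Db and C# are enharmonically the same pitch, but only Db uses the letter D, so it is the correct spelling here.

Db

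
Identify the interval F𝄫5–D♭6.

Counting letters F–G–A–B–C–D gives a sixth.
Fbb→Db = 10 semitones, 1 wider than the major sixth (9), so augmented.

augmented sixth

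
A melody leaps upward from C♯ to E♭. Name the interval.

The letter names run C→E, a span of 2 letter steps, so the interval is some kind of third.
C# to Eb is 2 semitones. A major third is 4, so 2 makes it diminished.

diminished third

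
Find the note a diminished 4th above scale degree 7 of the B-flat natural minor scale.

Scale degree 7 of Bb natural minor is Ab.
A diminished fourth (4 semitones) above Ab lands on the letter D, giving Dbb.

Dbb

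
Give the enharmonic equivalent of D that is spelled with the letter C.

Plain C sits 2 semitones below D, so on the letter C the same pitch needs a double sharp: C##.

C##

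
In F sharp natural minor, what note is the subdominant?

B

The F# natural minor scale runs F# G# A B C# D E.
Degree 4 is B.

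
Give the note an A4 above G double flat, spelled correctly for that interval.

A fourth above G lands on the letter C.
An augmented fourth spans 6 semitones, so Gbb moves to pitch class 11. On the letter C that is Cb.

Cb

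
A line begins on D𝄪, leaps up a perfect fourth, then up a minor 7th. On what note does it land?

F##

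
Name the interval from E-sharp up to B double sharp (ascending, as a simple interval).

Counting letters E–F–G–A–B gives a fifth.
E#→B## = 8 semitones, 1 wider than the perfect fifth (7), so augmented.

augmented fifth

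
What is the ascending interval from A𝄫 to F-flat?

major sixth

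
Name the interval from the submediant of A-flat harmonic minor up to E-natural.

augmented seventh

The submediant of Ab harmonic minor is Fb.
Fb up to E: letters F→E make it a seventh; 12 semitones makes it augmented.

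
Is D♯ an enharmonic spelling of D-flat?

No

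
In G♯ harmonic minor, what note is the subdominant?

C#

The G# harmonic minor scale runs G# A# B C# D# E F##.
Degree 4 is C#.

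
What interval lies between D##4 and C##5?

minor seventh

Counting letters D–E–F–G–A–B–C gives a seventh.
D##→C## = 10 semitones, 1 narrower than the major seventh (11), so minor.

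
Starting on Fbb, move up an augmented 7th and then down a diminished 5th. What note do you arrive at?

A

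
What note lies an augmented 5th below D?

D down a perfect fifth is G, so the target letter is G.
From D, an augmented fifth is 8 semitones down: Gb.

Gb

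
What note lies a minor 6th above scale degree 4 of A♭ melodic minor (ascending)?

Bbb

Scale degree 4 of Ab melodic minor (ascending) is Db.
A minor sixth (8 semitones) above Db lands on the letter B, giving Bbb.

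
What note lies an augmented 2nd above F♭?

G

A second above F lands on the letter G.
An augmented second spans 3 semitones, so Fb moves to pitch class 7. On the letter G that is G.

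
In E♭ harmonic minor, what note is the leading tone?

D

Degree 7 takes the letter 6 steps above E, which is D.
In harmonic minor, degree 7 sits 11 semitones above the tonic. Eb + 11 semitones is pitch class 2, spelled on D as D.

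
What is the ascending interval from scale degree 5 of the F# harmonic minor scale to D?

Scale degree 5 of F# harmonic minor is C#.
C# up to D: letters C→D make it a second; 1 semitone makes it minor.

minor second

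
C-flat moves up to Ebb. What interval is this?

minor third

Counting letters C–D–E gives a third.
Cb→Ebb = 3 semitones, 1 narrower than the major third (4), so minor.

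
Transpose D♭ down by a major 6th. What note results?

A sixth below D lands on the letter F.
A major sixth spans 9 semitones, so Db moves to pitch class 4. On the letter F that is Fb.

Fb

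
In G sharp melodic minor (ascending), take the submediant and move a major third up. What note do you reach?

G##

The submediant of G# melodic minor (ascending) is E#.
A major third (4 semitones) above E# lands on the letter G, giving G##.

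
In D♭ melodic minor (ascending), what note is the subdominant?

Gb

Degree 4 takes the letter 3 steps above D, which is G.
In melodic minor (ascending), degree 4 sits 5 semitones above the tonic. Db + 5 semitones is pitch class 6, spelled on G as Gb.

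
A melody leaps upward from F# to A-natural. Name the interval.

Counting letters F–G–A gives a third.
F#→A = 3 semitones, 1 narrower than the major third (4), so minor.

minor third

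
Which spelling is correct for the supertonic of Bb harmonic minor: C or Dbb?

C

Each scale degree takes a distinct letter name. Degree 2 of a scale on B must use the letter C.
C and Dbb are enharmonically the same pitch, but only C uses the letter C, so it is the correct spelling here.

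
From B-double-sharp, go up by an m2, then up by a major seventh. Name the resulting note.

B##

A minor second up from B## is C## (letter C, 1 semitone up).
A major seventh up from C## is B## (letter B, 11 semitones up).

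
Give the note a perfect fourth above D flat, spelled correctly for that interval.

Gb

A fourth above D lands on the letter G.
A perfect fourth spans 5 semitones, so Db moves to pitch class 6. On the letter G that is Gb.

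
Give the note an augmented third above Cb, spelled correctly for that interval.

E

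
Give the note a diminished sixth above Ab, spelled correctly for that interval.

Fbb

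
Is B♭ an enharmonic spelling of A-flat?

Bb is pitch class 10; Ab is pitch class 8.
The pitch classes differ (10 vs. 8), so they are not enharmonic equivalents.

No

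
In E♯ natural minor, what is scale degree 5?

The E# natural minor scale runs E# F## G# A# B# C# D#.
Degree 5 is B#.

B#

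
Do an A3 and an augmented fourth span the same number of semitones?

An augmented third spans 5 semitones; an augmented fourth spans 6.
The spans differ, so they are not enharmonic equivalents.

No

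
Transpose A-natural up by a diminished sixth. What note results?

Fb

A sixth above A lands on the letter F.
A diminished sixth spans 7 semitones, so A moves to pitch class 4. On the letter F that is Fb.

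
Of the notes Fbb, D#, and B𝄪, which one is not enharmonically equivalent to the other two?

B##

In 12-tone equal temperament, enharmonic equivalents share a pitch class. Fbb is pitch class 3; D# is pitch class 3; B## is pitch class 1.
Fbb and D# share pitch class 3, while B## is pitch class 1.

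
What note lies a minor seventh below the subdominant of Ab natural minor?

Eb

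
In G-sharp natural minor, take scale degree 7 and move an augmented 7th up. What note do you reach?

E##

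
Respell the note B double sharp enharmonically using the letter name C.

C#

Plain C sits 1 semitone below B##, so on the letter C the same pitch needs a sharp: C#.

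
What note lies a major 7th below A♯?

B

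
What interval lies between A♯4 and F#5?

minor sixth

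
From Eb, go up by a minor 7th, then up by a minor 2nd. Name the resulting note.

Ebb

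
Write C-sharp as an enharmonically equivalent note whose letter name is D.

Plain D sits 1 semitone above C#, so on the letter D the same pitch needs a flat: Db.

Db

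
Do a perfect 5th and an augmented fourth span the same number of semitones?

No

A perfect fifth spans 7 semitones; an augmented fourth spans 6.
The spans differ, so they are not enharmonic equivalents.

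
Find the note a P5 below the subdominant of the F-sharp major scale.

The subdominant of F# major is B.
A perfect fifth (7 semitones) below B lands on the letter E, giving E.

E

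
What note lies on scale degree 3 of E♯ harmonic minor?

The E# harmonic minor scale runs E# F## G# A# B# C# D##.
Degree 3 is G#.

G#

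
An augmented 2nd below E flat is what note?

Dbb

A second below E lands on the letter D.
An augmented second spans 3 semitones, so Eb moves to pitch class 0. On the letter D that is Dbb.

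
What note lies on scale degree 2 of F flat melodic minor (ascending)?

Gb

The Fb melodic minor (ascending) scale runs Fb Gb Abb Bbb Cb Db Eb.
Degree 2 is Gb.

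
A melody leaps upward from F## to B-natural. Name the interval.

diminished fourth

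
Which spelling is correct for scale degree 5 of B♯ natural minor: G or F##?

F##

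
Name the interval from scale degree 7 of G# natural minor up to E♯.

major seventh

Scale degree 7 of G# natural minor is F#.
F# up to E#: letters F→E make it a seventh; 11 semitones makes it major.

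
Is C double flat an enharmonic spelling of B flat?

Yes

Cbb is pitch class 10; Bb is pitch class 10.
All spellings map to pitch class 10, so they are enharmonically equivalent.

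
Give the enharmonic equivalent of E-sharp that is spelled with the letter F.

E# is pitch class 5. The letter F alone is pitch class 5.
Pitch class 5 on F needs no accidental: F.

F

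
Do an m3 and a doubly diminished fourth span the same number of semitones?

A minor third spans 3 semitones; a doubly diminished fourth spans 3.
They are enharmonically equivalent.

Yes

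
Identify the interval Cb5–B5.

augmented seventh

The letter names run C→B, a span of 6 letter steps, so the interval is some kind of seventh.
Cb to B is 12 semitones. A major seventh is 11, so 12 makes it augmented.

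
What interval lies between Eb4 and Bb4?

Counting letters E–F–G–A–B gives a fifth.
Eb→Bb = 7 semitones, exactly the perfect fifth.

perfect fifth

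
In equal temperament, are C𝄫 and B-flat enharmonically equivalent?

Cbb = pitch class 10 and Bb = pitch class 10 — the same pitch class, so they are enharmonic equivalents.

Yes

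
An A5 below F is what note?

Bbb

A fifth below F lands on the letter B.
An augmented fifth spans 8 semitones, so F moves to pitch class 9. On the letter B that is Bbb.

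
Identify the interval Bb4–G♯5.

augmented sixth

The letter names run B→G, a span of 5 letter steps, so the interval is some kind of sixth.
Bb to G# is 10 semitones. A major sixth is 9, so 10 makes it augmented.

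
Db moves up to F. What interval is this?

major third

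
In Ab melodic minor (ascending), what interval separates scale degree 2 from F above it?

perfect fifth

Scale degree 2 of Ab melodic minor (ascending) is Bb.
Bb up to F: letters B→F make it a fifth; 7 semitones makes it perfect.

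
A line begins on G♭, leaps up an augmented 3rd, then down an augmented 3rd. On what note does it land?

Gb

An augmented third up from Gb is B (letter B, 5 semitones up).
An augmented third down from B is Gb (letter G, 5 semitones down).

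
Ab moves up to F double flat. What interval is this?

diminished sixth

The letter names run A→F, a span of 5 letter steps, so the interval is some kind of sixth.
Ab to Fbb is 7 semitones. A major sixth is 9, so 7 makes it diminished.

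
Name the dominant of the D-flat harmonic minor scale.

Degree 5 takes the letter 4 steps above D, which is A.
In harmonic minor, degree 5 sits 7 semitones above the tonic. Db + 7 semitones is pitch class 8, spelled on A as Ab.

Ab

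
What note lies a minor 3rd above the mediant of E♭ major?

The mediant of Eb major is G.
A minor third (3 semitones) above G lands on the letter B, giving Bb.

Bb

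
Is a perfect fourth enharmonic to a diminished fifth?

No

A perfect fourth spans 5 semitones; a diminished fifth spans 6.
The spans differ, so they are not enharmonic equivalents.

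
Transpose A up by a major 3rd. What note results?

C#

A up a major third is C#, so the target letter is C.
From A, a major third is 4 semitones up: C#.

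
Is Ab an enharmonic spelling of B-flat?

Ab is pitch class 8; Bb is pitch class 10.
The pitch classes differ (8 vs. 10), so they are not enharmonic equivalents.

No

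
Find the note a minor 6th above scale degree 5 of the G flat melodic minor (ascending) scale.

Bbb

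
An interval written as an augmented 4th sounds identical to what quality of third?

doubly augmented

An augmented fourth spans 6 semitones.
A third spanning 6 semitones is doubly augmented (the major third is 4).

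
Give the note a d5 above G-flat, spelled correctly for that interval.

Dbb

A fifth above G lands on the letter D.
A diminished fifth spans 6 semitones, so Gb moves to pitch class 0. On the letter D that is Dbb.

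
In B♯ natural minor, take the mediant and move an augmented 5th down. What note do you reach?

G

The mediant of B# natural minor is D#.
An augmented fifth (8 semitones) below D# lands on the letter G, giving G.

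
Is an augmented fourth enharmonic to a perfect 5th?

No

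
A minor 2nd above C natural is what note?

Db

A second above C lands on the letter D.
A minor second spans 1 semitone, so C moves to pitch class 1. On the letter D that is Db.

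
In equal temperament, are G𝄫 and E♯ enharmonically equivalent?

Gbb = pitch class 5 and E# = pitch class 5 — the same pitch class, so they are enharmonic equivalents.

Yes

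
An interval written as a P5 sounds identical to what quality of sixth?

A perfect fifth spans 7 semitones.
A sixth spanning 7 semitones is diminished (the major sixth is 9).

diminished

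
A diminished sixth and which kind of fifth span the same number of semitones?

A diminished sixth spans 7 semitones.
A fifth spanning 7 semitones is perfect (the perfect fifth is 7).

perfect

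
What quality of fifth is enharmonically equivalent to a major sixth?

doubly augmented

A major sixth spans 9 semitones.
A fifth spanning 9 semitones is doubly augmented (the perfect fifth is 7).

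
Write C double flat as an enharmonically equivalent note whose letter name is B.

Bb

Plain B sits 1 semitone above Cbb, so on the letter B the same pitch needs a flat: Bb.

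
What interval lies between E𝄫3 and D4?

The letter names run E→D, a span of 6 letter steps, so the interval is some kind of seventh.
Ebb to D is 12 semitones. A major seventh is 11, so 12 makes it augmented.

augmented seventh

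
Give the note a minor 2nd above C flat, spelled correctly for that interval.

C up a major second is D, so the target letter is D.
From Cb, a minor second is 1 semitone up: Dbb.

Dbb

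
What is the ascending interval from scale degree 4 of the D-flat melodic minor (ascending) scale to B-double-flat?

Scale degree 4 of Db melodic minor (ascending) is Gb.
Gb up to Bbb: letters G→B make it a third; 3 semitones makes it minor.

minor third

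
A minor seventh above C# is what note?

B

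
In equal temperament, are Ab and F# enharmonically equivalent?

Ab is pitch class 8; F# is pitch class 6.
The pitch classes differ (8 vs. 6), so they are not enharmonic equivalents.

No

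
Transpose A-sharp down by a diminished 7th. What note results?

B##

A seventh below A lands on the letter B.
A diminished seventh spans 9 semitones, so A# moves to pitch class 1. On the letter B that is B##.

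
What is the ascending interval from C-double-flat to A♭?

augmented sixth

The letter names run C→A, a span of 5 letter steps, so the interval is some kind of sixth.
Cbb to Ab is 10 semitones. A major sixth is 9, so 10 makes it augmented.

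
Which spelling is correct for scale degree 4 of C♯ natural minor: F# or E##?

Each scale degree takes a distinct letter name. Degree 4 of a scale on C must use the letter F.
F# and E## are enharmonically the same pitch, but only F# uses the letter F, so it is the correct spelling here.

F#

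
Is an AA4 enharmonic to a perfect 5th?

A doubly augmented fourth spans 7 semitones; a perfect fifth spans 7.
They are enharmonically equivalent.

Yes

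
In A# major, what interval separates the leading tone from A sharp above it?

minor second

The leading tone of A# major is G##.
G## up to A#: letters G→A make it a second; 1 semitone makes it minor.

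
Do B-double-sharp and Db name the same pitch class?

Yes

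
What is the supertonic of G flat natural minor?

Degree 2 takes the letter 1 step above G, which is A.
In natural minor, degree 2 sits 2 semitones above the tonic. Gb + 2 semitones is pitch class 8, spelled on A as Ab.

Ab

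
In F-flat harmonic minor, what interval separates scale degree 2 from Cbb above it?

diminished fourth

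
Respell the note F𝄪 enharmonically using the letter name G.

G

Plain G sits at the same pitch as F##, so on the letter G the same pitch needs a natural: G.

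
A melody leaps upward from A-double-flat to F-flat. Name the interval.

The letter names run A→F, a span of 5 letter steps, so the interval is some kind of sixth.
Abb to Fb is 9 semitones. A major sixth is 9, so 9 makes it major.

major sixth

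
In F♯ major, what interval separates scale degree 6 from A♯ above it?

perfect fifth

Scale degree 6 of F# major is D#.
D# up to A#: letters D→A make it a fifth; 7 semitones makes it perfect.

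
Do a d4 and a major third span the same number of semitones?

A diminished fourth spans 4 semitones; a major third spans 4.
They are enharmonically equivalent.

Yes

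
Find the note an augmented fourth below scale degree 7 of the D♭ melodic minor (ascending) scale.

Scale degree 7 of Db melodic minor (ascending) is C.
An augmented fourth (6 semitones) below C lands on the letter G, giving Gb.

Gb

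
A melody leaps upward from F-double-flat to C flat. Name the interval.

Counting letters F–G–A–B–C gives a fifth.
Fbb→Cb = 8 semitones, 1 wider than the perfect fifth (7), so augmented.

augmented fifth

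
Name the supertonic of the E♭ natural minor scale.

Degree 2 takes the letter 1 step above E, which is F.
In natural minor, degree 2 sits 2 semitones above the tonic. Eb + 2 semitones is pitch class 5, spelled on F as F.

F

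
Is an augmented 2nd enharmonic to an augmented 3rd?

No

An augmented second spans 3 semitones; an augmented third spans 5.
The spans differ, so they are not enharmonic equivalents.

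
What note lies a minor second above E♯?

A second above E lands on the letter F.
A minor second spans 1 semitone, so E# moves to pitch class 6. On the letter F that is F#.

F#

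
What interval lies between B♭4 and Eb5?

The letter names run B→E, a span of 3 letter steps, so the interval is some kind of fourth.
Bb to Eb is 5 semitones. A perfect fourth is 5, so 5 makes it perfect.

perfect fourth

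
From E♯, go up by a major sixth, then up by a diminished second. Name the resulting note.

A major sixth up from E# is C## (letter C, 9 semitones up).
A diminished second up from C## is D (letter D, 0 semitones up).

D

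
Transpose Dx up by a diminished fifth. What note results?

A fifth above D lands on the letter A.
A diminished fifth spans 6 semitones, so D## moves to pitch class 10. On the letter A that is A#.

A#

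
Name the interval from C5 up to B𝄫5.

The letter names run C→B, a span of 6 letter steps, so the interval is some kind of seventh.
C to Bbb is 9 semitones. A major seventh is 11, so 9 makes it diminished.

diminished seventh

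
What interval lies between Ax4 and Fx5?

The letter names run A→F, a span of 5 letter steps, so the interval is some kind of sixth.
A## to F## is 8 semitones. A major sixth is 9, so 8 makes it minor.

minor sixth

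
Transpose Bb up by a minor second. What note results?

Cb

B up a major second is C#, so the target letter is C.
From Bb, a minor second is 1 semitone up: Cb.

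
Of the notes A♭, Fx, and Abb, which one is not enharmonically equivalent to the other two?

In 12-tone equal temperament, enharmonic equivalents share a pitch class. Ab is pitch class 8; F## is pitch class 7; Abb is pitch class 7.
F## and Abb share pitch class 7, while Ab is pitch class 8.

Ab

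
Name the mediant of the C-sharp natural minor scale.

Degree 3 takes the letter 2 steps above C, which is E.
In natural minor, degree 3 sits 3 semitones above the tonic. C# + 3 semitones is pitch class 4, spelled on E as E.

E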